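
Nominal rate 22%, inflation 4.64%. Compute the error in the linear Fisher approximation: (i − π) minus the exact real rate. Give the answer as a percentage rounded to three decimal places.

0.770%

Approximate: r ≈ 22.000% − 4.640% = 17.3600%
Exact: (1 + 0.2200)/(1 + 0.0464) − 1 = 16.5902%
Error = 17.3600% − 16.5902% = 0.7698% → 0.770%.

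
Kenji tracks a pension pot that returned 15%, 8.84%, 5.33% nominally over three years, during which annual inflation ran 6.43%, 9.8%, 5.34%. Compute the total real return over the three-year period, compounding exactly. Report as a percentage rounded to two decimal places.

Nominal growth factor = 1.1500 × 1.0884 × 1.0533 = 1.318373
Price-level growth factor = 1.0643 × 1.0980 × 1.0534 = 1.231005
Real growth factor = 1.318373 / 1.231005 = 1.070974
Total real return = 1.070974 − 1 → 7.10%.

7.10%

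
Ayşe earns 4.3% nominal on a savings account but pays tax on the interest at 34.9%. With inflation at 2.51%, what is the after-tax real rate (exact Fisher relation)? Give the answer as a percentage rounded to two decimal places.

0.28%

After-tax nominal return = 4.3% × (1 − 0.349) = 2.7993%.
1 + r = 1.027993 / 1.02510 = 1.002822
After-tax real rate = 1.002822 − 1 → 0.28%.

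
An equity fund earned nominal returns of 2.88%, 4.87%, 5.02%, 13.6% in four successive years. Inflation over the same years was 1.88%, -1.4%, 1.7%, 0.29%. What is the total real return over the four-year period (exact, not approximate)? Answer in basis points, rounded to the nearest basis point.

Compound the nominal returns: 1.0288 × 1.0487 × 1.0502 × 1.1360 = 1.287160.
Compound inflation: 1.0188 × 0.9860 × 1.0170 × 1.0029 = 1.024577.
Deflate: 1.287160 / 1.024577 = 1.256285.
Total real return = 1.256285 − 1 → 2563 basis points.

2563 basis points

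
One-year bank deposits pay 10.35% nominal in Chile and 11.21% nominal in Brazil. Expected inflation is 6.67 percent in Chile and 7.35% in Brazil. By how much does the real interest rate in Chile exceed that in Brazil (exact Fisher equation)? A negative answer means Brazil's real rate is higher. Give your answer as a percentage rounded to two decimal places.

Chile: (1 + 0.1035)/(1 + 0.0667) − 1 = 3.4499%
Brazil: (1 + 0.1121)/(1 + 0.0735) − 1 = 3.5957%
Differential = 3.4499% − 3.5957% = -0.1458% → -0.15%.

-0.15%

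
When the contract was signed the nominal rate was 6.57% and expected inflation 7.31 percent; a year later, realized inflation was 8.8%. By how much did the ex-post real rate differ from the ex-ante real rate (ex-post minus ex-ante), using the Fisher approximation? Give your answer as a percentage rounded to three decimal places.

Ex-ante: 6.57% − 7.31% = -0.740%
Ex-post: 6.57% − 8.8% = -2.230%
Difference (ex-post − ex-ante) = -1.4900% → -1.490%.

-1.490%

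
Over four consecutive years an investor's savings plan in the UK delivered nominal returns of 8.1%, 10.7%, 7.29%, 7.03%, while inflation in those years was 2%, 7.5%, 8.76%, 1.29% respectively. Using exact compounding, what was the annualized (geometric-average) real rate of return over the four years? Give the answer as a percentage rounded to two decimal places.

Nominal growth factor = 1.0810 × 1.1070 × 1.0729 × 1.0703 = 1.37416248
Price-level growth factor = 1.0200 × 1.0750 × 1.0876 × 1.0129 = 1.20793734
Real growth factor = 1.37416248 / 1.20793734 = 1.13761073
Annualized real rate = 1.13761073^(1/4) − 1 = 3.2758% → 3.28%.

3.28%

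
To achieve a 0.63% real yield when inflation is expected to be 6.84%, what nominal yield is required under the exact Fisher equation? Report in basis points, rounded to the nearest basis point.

751 basis points

(1 + i) = (1 + r)(1 + π) = 1.00630 × 1.06840 = 1.07513092
i = 1.07513092 − 1, so the required nominal rate is 751 basis points.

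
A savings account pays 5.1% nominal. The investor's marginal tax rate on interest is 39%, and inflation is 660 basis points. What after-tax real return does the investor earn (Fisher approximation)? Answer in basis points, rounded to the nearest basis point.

After-tax nominal return = 5.1% × (1 − 0.39) = 3.1110%.
r ≈ 3.1110% − 6.6% → -349 basis points.

-349 basis points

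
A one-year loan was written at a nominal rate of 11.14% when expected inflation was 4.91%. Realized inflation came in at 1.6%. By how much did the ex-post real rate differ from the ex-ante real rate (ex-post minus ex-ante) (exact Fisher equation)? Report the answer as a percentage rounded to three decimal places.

3.451%

Ex-ante: (1 + 0.1114)/(1 + 0.0491) − 1 = 5.9384%
Ex-post: (1 + 0.1114)/(1 + 0.0160) − 1 = 9.3898%
Difference (ex-post − ex-ante) = 3.4513% → 3.451%.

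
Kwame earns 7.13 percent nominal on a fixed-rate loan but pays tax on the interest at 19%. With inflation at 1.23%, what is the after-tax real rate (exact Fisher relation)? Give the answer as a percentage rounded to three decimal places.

4.490%

After-tax nominal return = 7.13% × (1 − 0.19) = 5.7753%.
1 + r = 1.057753 / 1.01230 = 1.044901
After-tax real rate = 1.044901 − 1 → 4.490%.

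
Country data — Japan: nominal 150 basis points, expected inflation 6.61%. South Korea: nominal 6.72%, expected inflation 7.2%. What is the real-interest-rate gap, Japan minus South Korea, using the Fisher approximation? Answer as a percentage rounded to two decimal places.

Japan: 1.5% − 6.61% = -5.110%
South Korea: 6.72% − 7.2% = -0.480%
Differential = -4.630% → -4.63%.

-4.63%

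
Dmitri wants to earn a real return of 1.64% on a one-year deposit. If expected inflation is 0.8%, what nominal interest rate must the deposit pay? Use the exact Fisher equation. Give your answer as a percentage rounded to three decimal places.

(1 + i) = (1 + r)(1 + π) = 1.01640 × 1.00800 = 1.0245312
i = 1.0245312 − 1, so the required nominal rate is 2.453%.

2.453%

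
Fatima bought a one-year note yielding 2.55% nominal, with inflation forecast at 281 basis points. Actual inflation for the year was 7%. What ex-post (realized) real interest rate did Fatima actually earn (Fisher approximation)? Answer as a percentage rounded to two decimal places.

-4.45%

Ex-post: 2.55% − 7% = -4.450%
So the realized real rate is -4.45%.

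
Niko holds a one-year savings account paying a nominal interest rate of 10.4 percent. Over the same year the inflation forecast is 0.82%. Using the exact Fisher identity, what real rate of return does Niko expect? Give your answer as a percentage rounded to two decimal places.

By the Fisher identity, 1 + r = (1 + i)/(1 + π).
1 + r = 1.10400 / 1.00820 = 1.095021
r = 1.095021 − 1 = 9.5021%, i.e. 9.50%.

9.50%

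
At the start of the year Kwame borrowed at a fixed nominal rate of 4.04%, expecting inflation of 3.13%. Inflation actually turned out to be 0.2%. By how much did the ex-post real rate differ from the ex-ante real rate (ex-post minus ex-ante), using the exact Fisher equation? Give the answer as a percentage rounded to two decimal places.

2.95%

Ex-ante: (1 + 0.0404)/(1 + 0.0313) − 1 = 0.8824%
Ex-post: (1 + 0.0404)/(1 + 0.0020) − 1 = 3.8323%
Difference (ex-post − ex-ante) = 2.9500% → 2.95%.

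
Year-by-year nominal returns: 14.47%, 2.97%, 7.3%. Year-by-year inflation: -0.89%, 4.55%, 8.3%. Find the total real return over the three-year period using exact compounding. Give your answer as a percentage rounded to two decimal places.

Compound the nominal returns: 1.1447 × 1.0297 × 1.0730 = 1.264743.
Compound inflation: 0.9911 × 1.0455 × 1.0830 = 1.122199.
Deflate: 1.264743 / 1.122199 = 1.127021.
Total real return = 1.127021 − 1 → 12.70%.

12.70%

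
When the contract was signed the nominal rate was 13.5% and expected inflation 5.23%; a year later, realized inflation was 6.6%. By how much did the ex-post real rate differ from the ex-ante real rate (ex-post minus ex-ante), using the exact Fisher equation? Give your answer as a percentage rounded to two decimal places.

Ex-ante: (1 + 0.1350)/(1 + 0.0523) − 1 = 7.8590%
Ex-post: (1 + 0.1350)/(1 + 0.0660) − 1 = 6.4728%
Difference (ex-post − ex-ante) = -1.3862% → -1.39%.

-1.39%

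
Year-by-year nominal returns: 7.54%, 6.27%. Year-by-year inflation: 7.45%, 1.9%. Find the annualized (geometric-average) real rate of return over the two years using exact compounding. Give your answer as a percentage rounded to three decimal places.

Nominal growth factor = 1.0754 × 1.0627 = 1.142827580
Price-level growth factor = 1.0745 × 1.0190 = 1.094915500
Real growth factor = 1.142827580 / 1.094915500 = 1.043758701
Annualized real rate = 1.043758701^(1/2) − 1 = 2.16451% → 2.165%.

2.165%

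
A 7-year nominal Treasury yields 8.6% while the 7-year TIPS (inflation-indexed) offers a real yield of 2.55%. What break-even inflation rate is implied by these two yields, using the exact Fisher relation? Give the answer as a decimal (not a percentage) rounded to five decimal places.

(1 + π) = (1 + i)/(1 + r) = 1.08600 / 1.02550 = 1.058996
Break-even inflation = 1.058996 − 1 → 0.05900.

0.05900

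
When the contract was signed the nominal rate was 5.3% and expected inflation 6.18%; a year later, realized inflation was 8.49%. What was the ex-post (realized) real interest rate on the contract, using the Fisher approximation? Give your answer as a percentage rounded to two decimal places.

Ex-post: 5.3% − 8.49% = -3.190%
So the realized real rate is -3.19%.

-3.19%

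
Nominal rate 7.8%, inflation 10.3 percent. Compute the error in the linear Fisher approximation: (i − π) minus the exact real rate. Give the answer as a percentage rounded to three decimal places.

Approximate: r ≈ 7.800% − 10.300% = -2.5000%
Exact: (1 + 0.0780)/(1 + 0.1030) − 1 = -2.26655%
Error = -2.5000% − (-2.26655%) = -0.23345% → -0.233%.

-0.233%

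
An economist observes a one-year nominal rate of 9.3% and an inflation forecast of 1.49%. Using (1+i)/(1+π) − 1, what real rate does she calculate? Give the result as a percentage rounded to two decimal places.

7.70%

1 + r = 1.09300 / 1.01490 = 1.076953
r = 1.076953 − 1 = 7.6953%, i.e. 7.70%.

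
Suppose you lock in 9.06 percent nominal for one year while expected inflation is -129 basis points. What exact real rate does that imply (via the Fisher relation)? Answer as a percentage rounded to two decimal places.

1 + r = 1.09060 / 0.98710 = 1.104853
r = 1.104853 − 1 = 10.4853%, i.e. 10.49%.

10.49%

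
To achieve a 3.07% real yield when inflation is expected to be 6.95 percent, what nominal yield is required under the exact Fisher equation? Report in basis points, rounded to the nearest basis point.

(1 + i) = (1 + r)(1 + π) = 1.03070 × 1.06950 = 1.10233365
i = 1.10233365 − 1, so the required nominal rate is 1023 basis points.

1023 basis points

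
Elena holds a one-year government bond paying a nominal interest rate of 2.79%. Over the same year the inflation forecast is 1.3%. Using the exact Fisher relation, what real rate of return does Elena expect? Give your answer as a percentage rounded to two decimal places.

1.47%

By the Fisher relation, 1 + r = (1 + i)/(1 + π).
1 + r = 1.02790 / 1.01300 = 1.014709
r = 1.014709 − 1 = 1.4709%, i.e. 1.47%.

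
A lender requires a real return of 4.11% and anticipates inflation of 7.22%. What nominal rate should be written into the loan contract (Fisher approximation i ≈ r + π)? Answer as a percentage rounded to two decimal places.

i ≈ r + π = 4.11% + 7.22% = 11.33%.

11.33%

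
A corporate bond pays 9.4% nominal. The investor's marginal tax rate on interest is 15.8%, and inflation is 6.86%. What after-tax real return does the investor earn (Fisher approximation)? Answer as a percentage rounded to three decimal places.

1.055%

After-tax nominal return = 9.4% × (1 − 0.158) = 7.9148%.
r ≈ 7.9148% − 6.86% → 1.055%.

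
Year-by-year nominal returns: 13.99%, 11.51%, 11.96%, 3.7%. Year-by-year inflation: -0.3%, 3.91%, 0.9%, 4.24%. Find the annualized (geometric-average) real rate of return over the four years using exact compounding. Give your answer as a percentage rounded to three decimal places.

7.879%

Nominal growth factor = 1.1399 × 1.1151 × 1.1196 × 1.0370 = 1.47578202
Price-level growth factor = 0.9970 × 1.0391 × 1.0090 × 1.0424 = 1.08962754
Real growth factor = 1.47578202 / 1.08962754 = 1.35439126
Annualized real rate = 1.35439126^(1/4) − 1 = 7.8788% → 7.879%.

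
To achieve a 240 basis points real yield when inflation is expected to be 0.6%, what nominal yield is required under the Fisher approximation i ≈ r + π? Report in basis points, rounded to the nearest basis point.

300 basis points

i ≈ r + π = 2.4% + 0.6% = 300 basis points.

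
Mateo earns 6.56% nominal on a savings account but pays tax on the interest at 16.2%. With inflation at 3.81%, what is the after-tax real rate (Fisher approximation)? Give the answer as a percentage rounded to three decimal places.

1.687%

After-tax nominal return = 6.56% × (1 − 0.162) = 5.49728%.
r ≈ 5.49728% − 3.81% → 1.687%.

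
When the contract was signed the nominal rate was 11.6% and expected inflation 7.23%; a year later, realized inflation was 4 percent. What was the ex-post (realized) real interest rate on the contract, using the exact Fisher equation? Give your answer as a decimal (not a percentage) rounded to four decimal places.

Ex-post: (1 + 0.1160)/(1 + 0.0400) − 1 = 7.3077%
So the realized real rate is 0.0731.

0.0731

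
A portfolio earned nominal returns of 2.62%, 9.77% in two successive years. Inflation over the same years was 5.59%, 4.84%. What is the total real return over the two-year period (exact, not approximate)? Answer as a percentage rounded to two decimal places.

1.76%

Nominal growth factor = 1.0262 × 1.0977 = 1.126460
Price-level growth factor = 1.0559 × 1.0484 = 1.107006
Real growth factor = 1.126460 / 1.107006 = 1.017574
Total real return = 1.017574 − 1 → 1.76%.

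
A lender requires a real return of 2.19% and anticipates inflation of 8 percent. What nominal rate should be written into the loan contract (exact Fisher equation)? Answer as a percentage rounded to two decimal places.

10.37%

(1 + i) = (1 + r)(1 + π) = 1.02190 × 1.08000 = 1.103652
i = 1.103652 − 1, so the required nominal rate is 10.37%.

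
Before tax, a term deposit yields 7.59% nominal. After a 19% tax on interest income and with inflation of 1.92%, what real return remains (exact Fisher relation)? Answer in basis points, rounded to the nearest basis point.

After-tax nominal return = 7.59% × (1 − 0.19) = 6.1479%.
1 + r = 1.061479 / 1.01920 = 1.041483
After-tax real rate = 1.041483 − 1 → 415 basis points.

415 basis points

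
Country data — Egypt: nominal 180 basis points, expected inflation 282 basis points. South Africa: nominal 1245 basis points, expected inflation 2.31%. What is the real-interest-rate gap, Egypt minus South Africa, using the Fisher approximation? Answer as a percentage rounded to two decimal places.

Egypt: 1.8% − 2.82% = -1.020%
South Africa: 12.45% − 2.31% = 10.140%
Differential = -11.160% → -11.16%.

-11.16%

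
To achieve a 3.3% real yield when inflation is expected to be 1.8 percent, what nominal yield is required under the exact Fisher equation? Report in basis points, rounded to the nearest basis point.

516 basis points

(1 + i) = (1 + r)(1 + π) = 1.03300 × 1.01800 = 1.051594
i = 1.051594 − 1, so the required nominal rate is 516 basis points.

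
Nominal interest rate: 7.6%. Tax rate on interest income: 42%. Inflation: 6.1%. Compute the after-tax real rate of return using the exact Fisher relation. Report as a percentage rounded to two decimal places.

-1.59%

After-tax nominal return = 7.6% × (1 − 0.42) = 4.4080%.
1 + r = 1.04408 / 1.06100 = 0.984053
After-tax real rate = 0.984053 − 1 → -1.59%.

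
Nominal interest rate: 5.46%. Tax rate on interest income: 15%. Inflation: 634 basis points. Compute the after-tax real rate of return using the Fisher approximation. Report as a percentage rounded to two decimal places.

-1.70%

After-tax nominal return = 5.46% × (1 − 0.15) = 4.6410%.
r ≈ 4.6410% − 6.34% → -1.70%.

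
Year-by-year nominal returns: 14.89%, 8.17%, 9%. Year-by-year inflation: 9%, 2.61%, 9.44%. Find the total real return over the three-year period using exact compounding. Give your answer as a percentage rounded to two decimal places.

Nominal growth factor = 1.1489 × 1.0817 × 1.0900 = 1.354614
Price-level growth factor = 1.0900 × 1.0261 × 1.0944 = 1.224031
Real growth factor = 1.354614 / 1.224031 = 1.106683
Total real return = 1.106683 − 1 → 10.67%.

10.67%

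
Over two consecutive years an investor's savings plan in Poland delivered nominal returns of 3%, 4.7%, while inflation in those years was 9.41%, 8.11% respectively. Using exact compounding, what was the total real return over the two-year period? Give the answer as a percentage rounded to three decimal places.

-8.828%

Nominal growth factor = 1.0300 × 1.0470 = 1.078410
Price-level growth factor = 1.0941 × 1.0811 = 1.182832
Real growth factor = 1.078410 / 1.182832 = 0.911719
Total real return = 0.911719 − 1 → -8.828%.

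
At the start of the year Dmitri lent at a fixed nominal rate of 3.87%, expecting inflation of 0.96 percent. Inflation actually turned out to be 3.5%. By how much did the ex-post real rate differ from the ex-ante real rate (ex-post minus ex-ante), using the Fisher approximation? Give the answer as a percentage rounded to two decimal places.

Ex-ante: 3.87% − 0.96% = 2.910%
Ex-post: 3.87% − 3.5% = 0.370%
Difference (ex-post − ex-ante) = -2.5400% → -2.54%.

-2.54%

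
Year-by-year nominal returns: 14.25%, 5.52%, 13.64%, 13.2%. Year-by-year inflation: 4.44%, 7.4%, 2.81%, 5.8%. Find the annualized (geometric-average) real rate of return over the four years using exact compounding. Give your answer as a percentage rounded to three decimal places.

Nominal growth factor = 1.1425 × 1.0552 × 1.1364 × 1.1320 = 1.55084589
Price-level growth factor = 1.0444 × 1.0740 × 1.0281 × 1.0580 = 1.22009085
Real growth factor = 1.55084589 / 1.22009085 = 1.27109050
Annualized real rate = 1.27109050^(1/4) − 1 = 6.1803% → 6.180%.

6.180%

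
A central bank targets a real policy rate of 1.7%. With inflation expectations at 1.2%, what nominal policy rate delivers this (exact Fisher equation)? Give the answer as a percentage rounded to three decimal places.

2.920%

(1 + i) = (1 + r)(1 + π) = 1.01700 × 1.01200 = 1.029204
i = 1.029204 − 1, so the required nominal rate is 2.920%.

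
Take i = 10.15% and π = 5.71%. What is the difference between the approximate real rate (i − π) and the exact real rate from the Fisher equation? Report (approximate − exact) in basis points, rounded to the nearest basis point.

Approximate: r ≈ 10.150% − 5.710% = 4.4400%
Exact: (1 + 0.1015)/(1 + 0.0571) − 1 = 4.2002%
Error = 4.4400% − 4.2002% = 0.2398% → 24 basis points.

24 basis points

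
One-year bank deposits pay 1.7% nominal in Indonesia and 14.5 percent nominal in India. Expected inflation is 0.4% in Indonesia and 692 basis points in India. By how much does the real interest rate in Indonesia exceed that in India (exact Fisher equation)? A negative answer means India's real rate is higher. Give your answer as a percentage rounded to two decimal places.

Indonesia: (1 + 0.0170)/(1 + 0.0040) − 1 = 1.2948%
India: (1 + 0.1450)/(1 + 0.0692) − 1 = 7.0894%
Differential = 1.2948% − 7.0894% = -5.7946% → -5.79%.

-5.79%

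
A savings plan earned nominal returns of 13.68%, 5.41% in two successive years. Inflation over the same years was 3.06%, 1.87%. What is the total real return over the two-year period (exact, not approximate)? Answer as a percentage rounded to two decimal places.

Compound the nominal returns: 1.1368 × 1.0541 = 1.198301.
Compound inflation: 1.0306 × 1.0187 = 1.049872.
Deflate: 1.198301 / 1.049872 = 1.141378.
Total real return = 1.141378 − 1 → 14.14%.

14.14%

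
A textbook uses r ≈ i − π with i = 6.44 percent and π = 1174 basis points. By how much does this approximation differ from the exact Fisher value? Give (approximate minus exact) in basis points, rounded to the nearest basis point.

-56 basis points

Approximate: r ≈ 6.440% − 11.740% = -5.3000%
Exact: (1 + 0.0644)/(1 + 0.1174) − 1 = -4.7432%
Error = -5.3000% − (-4.7432%) = -0.5568% → -56 basis points.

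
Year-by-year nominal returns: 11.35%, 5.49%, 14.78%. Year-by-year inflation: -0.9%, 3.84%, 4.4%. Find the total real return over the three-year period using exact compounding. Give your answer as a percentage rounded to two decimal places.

25.50%

Nominal growth factor = 1.1135 × 1.0549 × 1.1478 = 1.348242
Price-level growth factor = 0.9910 × 1.0384 × 1.0440 = 1.074333
Real growth factor = 1.348242 / 1.074333 = 1.254957
Total real return = 1.254957 − 1 → 25.50%.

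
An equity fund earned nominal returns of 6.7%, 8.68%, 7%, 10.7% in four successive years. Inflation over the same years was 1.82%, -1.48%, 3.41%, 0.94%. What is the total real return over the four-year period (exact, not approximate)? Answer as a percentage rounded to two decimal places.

Nominal growth factor = 1.0670 × 1.0868 × 1.0700 × 1.1070 = 1.373553
Price-level growth factor = 1.0182 × 0.9852 × 1.0341 × 1.0094 = 1.047088
Real growth factor = 1.373553 / 1.047088 = 1.311783
Total real return = 1.311783 − 1 → 31.18%.

31.18%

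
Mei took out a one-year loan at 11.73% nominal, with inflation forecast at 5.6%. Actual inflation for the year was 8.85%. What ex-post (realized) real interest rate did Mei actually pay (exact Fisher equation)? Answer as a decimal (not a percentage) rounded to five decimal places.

0.02646

Ex-post: (1 + 0.1173)/(1 + 0.0885) − 1 = 2.6458%
So the realized real rate is 0.02646.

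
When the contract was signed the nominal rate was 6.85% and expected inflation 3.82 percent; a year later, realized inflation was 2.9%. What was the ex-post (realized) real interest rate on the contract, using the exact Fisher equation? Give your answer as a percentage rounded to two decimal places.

3.84%

Ex-post: (1 + 0.0685)/(1 + 0.0290) − 1 = 3.8387%
So the realized real rate is 3.84%.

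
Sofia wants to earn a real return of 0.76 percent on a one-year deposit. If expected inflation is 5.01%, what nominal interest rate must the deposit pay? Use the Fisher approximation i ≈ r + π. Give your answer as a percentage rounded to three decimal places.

i ≈ r + π = 0.76% + 5.01% = 5.770%.

5.770%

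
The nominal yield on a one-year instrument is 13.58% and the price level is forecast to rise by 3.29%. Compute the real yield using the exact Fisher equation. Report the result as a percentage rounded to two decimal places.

By the Fisher relation, 1 + r = (1 + i)/(1 + π).
1 + r = 1.13580 / 1.03290 = 1.099622
r = 1.099622 − 1 = 9.9622%, i.e. 9.96%.

9.96%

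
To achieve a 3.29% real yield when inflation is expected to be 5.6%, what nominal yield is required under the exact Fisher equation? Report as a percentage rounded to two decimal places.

9.07%

(1 + i) = (1 + r)(1 + π) = 1.03290 × 1.05600 = 1.0907424
i = 1.0907424 − 1, so the required nominal rate is 9.07%.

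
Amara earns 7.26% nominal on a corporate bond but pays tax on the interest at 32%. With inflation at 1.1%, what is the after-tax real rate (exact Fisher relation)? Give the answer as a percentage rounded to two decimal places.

After-tax nominal return = 7.26% × (1 − 0.32) = 4.9368%.
1 + r = 1.049368 / 1.01100 = 1.037951
After-tax real rate = 1.037951 − 1 → 3.80%.

3.80%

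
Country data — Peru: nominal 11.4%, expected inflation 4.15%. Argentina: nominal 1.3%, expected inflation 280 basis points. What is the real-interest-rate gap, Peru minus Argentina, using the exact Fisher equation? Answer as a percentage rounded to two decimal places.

Peru: (1 + 0.1140)/(1 + 0.0415) − 1 = 6.9611%
Argentina: (1 + 0.0130)/(1 + 0.0280) − 1 = -1.4591%
Differential = 6.9611% − (-1.4591%) = 8.4203% → 8.42%.

8.42%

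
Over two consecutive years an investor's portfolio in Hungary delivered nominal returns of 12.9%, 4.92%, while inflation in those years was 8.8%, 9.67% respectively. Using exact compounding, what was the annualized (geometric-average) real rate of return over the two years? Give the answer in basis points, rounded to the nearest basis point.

-36 basis points

Compound the nominal returns: 1.1290 × 1.0492 = 1.18454680.
Compound inflation: 1.0880 × 1.0967 = 1.19320960.
Deflate: 1.18454680 / 1.19320960 = 0.99273992.
Annualized real rate = 0.99273992^(1/2) − 1 = -0.3637% → -36 basis points.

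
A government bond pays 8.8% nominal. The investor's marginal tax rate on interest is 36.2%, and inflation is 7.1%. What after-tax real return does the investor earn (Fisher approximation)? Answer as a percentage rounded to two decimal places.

After-tax nominal return = 8.8% × (1 − 0.362) = 5.6144%.
r ≈ 5.6144% − 7.1% → -1.49%.

-1.49%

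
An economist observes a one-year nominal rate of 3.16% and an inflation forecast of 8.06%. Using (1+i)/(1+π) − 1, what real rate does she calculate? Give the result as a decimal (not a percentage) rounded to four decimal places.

-0.0453

By the Fisher equation, 1 + r = (1 + i)/(1 + π).
1 + r = 1.03160 / 1.08060 = 0.954655
r = 0.954655 − 1 = -4.5345%, i.e. -0.0453.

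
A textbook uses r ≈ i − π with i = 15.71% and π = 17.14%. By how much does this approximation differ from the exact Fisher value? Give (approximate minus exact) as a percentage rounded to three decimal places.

-0.209%

Approximate: r ≈ 15.710% − 17.140% = -1.4300%
Exact: (1 + 0.1571)/(1 + 0.1714) − 1 = -1.2208%
Error = -1.4300% − (-1.2208%) = -0.2092% → -0.209%.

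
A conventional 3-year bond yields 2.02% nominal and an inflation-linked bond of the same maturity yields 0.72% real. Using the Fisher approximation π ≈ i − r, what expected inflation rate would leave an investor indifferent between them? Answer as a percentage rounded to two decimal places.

1.30%

π ≈ i − r = 2.02% − 0.72% → 1.30%.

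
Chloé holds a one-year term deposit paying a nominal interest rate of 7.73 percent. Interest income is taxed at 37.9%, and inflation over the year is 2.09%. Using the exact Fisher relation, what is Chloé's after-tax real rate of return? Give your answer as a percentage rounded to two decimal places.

After-tax nominal return = 7.73% × (1 − 0.379) = 4.80033%.
1 + r = 1.0480033 / 1.02090 = 1.026548
After-tax real rate = 1.026548 − 1 → 2.65%.

2.65%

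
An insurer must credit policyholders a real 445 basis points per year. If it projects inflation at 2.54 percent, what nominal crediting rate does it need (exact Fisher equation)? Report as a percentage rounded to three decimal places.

(1 + i) = (1 + r)(1 + π) = 1.04450 × 1.02540 = 1.0710303
i = 1.0710303 − 1, so the required nominal rate is 7.103%.

7.103%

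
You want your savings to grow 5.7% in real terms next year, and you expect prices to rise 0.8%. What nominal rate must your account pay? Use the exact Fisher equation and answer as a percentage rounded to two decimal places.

6.55%

(1 + i) = (1 + r)(1 + π) = 1.05700 × 1.00800 = 1.065456
i = 1.065456 − 1, so the required nominal rate is 6.55%.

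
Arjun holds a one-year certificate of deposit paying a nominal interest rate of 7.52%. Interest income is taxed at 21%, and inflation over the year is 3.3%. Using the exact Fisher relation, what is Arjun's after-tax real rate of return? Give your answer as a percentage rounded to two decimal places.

After-tax nominal return = 7.52% × (1 − 0.21) = 5.9408%.
1 + r = 1.059408 / 1.03300 = 1.025564
After-tax real rate = 1.025564 − 1 → 2.56%.

2.56%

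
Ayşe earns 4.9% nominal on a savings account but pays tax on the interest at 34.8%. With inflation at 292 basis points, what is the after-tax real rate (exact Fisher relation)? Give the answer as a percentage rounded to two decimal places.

0.27%

After-tax nominal return = 4.9% × (1 − 0.348) = 3.1948%.
1 + r = 1.031948 / 1.02920 = 1.002670
After-tax real rate = 1.002670 − 1 → 0.27%.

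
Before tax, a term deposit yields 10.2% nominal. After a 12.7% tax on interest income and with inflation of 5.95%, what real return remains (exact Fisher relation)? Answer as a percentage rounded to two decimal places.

2.79%

After-tax nominal return = 10.2% × (1 − 0.127) = 8.9046%.
1 + r = 1.089046 / 1.05950 = 1.027887
After-tax real rate = 1.027887 − 1 → 2.79%.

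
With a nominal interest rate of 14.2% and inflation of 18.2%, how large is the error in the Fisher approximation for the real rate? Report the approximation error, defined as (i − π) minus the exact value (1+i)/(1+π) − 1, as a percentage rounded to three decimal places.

Approximate: r ≈ 14.200% − 18.200% = -4.0000%
Exact: (1 + 0.1420)/(1 + 0.1820) − 1 = -3.3841%
Error = -4.0000% − (-3.3841%) = -0.6159% → -0.616%.

-0.616%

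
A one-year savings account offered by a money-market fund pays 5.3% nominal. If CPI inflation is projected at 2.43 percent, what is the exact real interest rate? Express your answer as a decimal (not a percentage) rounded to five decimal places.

By the Fisher relation, 1 + r = (1 + i)/(1 + π).
1 + r = 1.05300 / 1.02430 = 1.028019
r = 1.028019 − 1 = 2.8019%, i.e. 0.02802.

0.02802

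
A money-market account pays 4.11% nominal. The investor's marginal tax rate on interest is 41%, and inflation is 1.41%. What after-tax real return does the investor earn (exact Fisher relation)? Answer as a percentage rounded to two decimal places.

After-tax nominal return = 4.11% × (1 − 0.41) = 2.4249%.
1 + r = 1.024249 / 1.01410 = 1.010008
After-tax real rate = 1.010008 − 1 → 1.00%.

1.00%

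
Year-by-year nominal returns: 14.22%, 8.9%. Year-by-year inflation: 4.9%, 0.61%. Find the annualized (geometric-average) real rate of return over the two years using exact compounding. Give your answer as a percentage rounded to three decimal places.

Compound the nominal returns: 1.1422 × 1.0890 = 1.24385580.
Compound inflation: 1.0490 × 1.0061 = 1.05539890.
Deflate: 1.24385580 / 1.05539890 = 1.17856462.
Annualized real rate = 1.17856462^(1/2) − 1 = 8.5617% → 8.562%.

8.562%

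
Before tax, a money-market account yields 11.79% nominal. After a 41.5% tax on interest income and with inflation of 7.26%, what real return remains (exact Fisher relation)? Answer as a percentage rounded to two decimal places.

After-tax nominal return = 11.79% × (1 − 0.415) = 6.89715%.
1 + r = 1.0689715 / 1.07260 = 0.996617
After-tax real rate = 0.996617 − 1 → -0.34%.

-0.34%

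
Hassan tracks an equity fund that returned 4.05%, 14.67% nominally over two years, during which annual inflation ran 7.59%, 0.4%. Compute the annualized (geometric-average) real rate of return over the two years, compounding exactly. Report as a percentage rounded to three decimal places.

Compound the nominal returns: 1.0405 × 1.1467 = 1.19314135.
Compound inflation: 1.0759 × 1.0040 = 1.08020360.
Deflate: 1.19314135 / 1.08020360 = 1.10455228.
Annualized real rate = 1.10455228^(1/2) − 1 = 5.0977% → 5.098%.

5.098%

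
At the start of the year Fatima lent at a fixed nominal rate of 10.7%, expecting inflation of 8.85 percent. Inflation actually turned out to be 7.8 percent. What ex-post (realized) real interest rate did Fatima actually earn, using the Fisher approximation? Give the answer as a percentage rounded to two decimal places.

2.90%

Ex-post: 10.7% − 7.8% = 2.900%
So the realized real rate is 2.90%.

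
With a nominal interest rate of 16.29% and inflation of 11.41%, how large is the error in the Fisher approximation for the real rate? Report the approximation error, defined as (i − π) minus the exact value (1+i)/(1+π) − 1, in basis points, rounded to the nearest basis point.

50 basis points

Approximate: r ≈ 16.290% − 11.410% = 4.8800%
Exact: (1 + 0.1629)/(1 + 0.1141) − 1 = 4.3802%
Error = 4.8800% − 4.3802% = 0.4998% → 50 basis points.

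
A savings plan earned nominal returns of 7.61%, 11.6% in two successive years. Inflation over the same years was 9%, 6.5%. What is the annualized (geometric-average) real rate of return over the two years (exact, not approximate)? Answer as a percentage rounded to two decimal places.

1.71%

Compound the nominal returns: 1.0761 × 1.1160 = 1.20092760.
Compound inflation: 1.0900 × 1.0650 = 1.16085000.
Deflate: 1.20092760 / 1.16085000 = 1.03452436.
Annualized real rate = 1.03452436^(1/2) − 1 = 1.7116% → 1.71%.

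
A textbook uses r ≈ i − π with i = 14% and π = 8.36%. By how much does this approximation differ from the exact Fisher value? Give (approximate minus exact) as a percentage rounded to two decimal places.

0.44%

Approximate: r ≈ 14.000% − 8.360% = 5.6400%
Exact: (1 + 0.1400)/(1 + 0.0836) − 1 = 5.2049%
Error = 5.6400% − 5.2049% = 0.4351% → 0.44%.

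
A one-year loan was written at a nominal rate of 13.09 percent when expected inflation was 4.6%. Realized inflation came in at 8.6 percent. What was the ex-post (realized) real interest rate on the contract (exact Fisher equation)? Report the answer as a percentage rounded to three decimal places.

Ex-post: (1 + 0.1309)/(1 + 0.0860) − 1 = 4.1344%
So the realized real rate is 4.134%.

4.134%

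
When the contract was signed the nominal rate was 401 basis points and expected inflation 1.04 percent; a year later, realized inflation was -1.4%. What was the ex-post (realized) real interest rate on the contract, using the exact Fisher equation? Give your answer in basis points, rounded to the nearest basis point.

549 basis points

Ex-post: (1 + 0.0401)/(1 − 0.0140) − 1 = 5.4868%
So the realized real rate is 549 basis points.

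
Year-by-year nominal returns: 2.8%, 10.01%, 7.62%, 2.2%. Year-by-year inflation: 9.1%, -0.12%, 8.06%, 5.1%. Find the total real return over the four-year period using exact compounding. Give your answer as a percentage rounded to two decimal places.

Nominal growth factor = 1.0280 × 1.1001 × 1.0762 × 1.0220 = 1.243853
Price-level growth factor = 1.0910 × 0.9988 × 1.0806 × 1.0510 = 1.237573
Real growth factor = 1.243853 / 1.237573 = 1.005074
Total real return = 1.005074 − 1 → 0.51%.

0.51%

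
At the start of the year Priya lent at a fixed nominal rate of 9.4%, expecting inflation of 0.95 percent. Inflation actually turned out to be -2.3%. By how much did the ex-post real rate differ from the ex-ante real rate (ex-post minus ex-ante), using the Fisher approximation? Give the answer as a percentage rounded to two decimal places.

Ex-ante: 9.4% − 0.95% = 8.450%
Ex-post: 9.4% − (-2.3%) = 11.700%
Difference (ex-post − ex-ante) = 3.2500% → 3.25%.

3.25%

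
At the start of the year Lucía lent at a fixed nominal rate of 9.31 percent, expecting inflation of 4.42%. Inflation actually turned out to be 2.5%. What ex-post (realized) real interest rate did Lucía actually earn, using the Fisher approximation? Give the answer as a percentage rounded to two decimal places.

6.81%

Ex-post: 9.31% − 2.5% = 6.810%
So the realized real rate is 6.81%.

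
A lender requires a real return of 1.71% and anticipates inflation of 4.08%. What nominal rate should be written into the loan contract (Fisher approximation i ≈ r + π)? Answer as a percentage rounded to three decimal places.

5.790%

i ≈ r + π = 1.71% + 4.08% = 5.790%.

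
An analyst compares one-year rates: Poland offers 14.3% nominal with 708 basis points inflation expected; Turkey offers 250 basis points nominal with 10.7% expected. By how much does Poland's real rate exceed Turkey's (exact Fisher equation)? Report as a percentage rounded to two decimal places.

14.15%

Poland: (1 + 0.1430)/(1 + 0.0708) − 1 = 6.7426%
Turkey: (1 + 0.0250)/(1 + 0.1070) − 1 = -7.4074%
Differential = 6.7426% − (-7.4074%) = 14.1500% → 14.15%.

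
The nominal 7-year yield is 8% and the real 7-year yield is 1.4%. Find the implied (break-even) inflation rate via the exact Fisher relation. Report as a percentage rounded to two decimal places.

6.51%

(1 + π) = (1 + i)/(1 + r) = 1.08000 / 1.01400 = 1.065089
Break-even inflation = 1.065089 − 1 → 6.51%.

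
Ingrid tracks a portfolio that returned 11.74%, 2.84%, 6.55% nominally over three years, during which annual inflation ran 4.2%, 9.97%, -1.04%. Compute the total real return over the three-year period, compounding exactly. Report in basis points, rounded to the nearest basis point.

797 basis points

Nominal growth factor = 1.1174 × 1.0284 × 1.0655 = 1.224402
Price-level growth factor = 1.0420 × 1.0997 × 0.9896 = 1.133970
Real growth factor = 1.224402 / 1.133970 = 1.079748
Total real return = 1.079748 − 1 → 797 basis points.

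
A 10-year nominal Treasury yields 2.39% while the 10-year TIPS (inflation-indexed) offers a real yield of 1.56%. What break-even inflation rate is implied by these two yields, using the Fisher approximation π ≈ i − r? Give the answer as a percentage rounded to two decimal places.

π ≈ i − r = 2.39% − 1.56% → 0.83%.

0.83%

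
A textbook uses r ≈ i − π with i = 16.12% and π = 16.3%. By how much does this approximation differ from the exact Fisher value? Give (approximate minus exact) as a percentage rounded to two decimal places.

-0.03%

Approximate: r ≈ 16.120% − 16.300% = -0.1800%
Exact: (1 + 0.1612)/(1 + 0.1630) − 1 = -0.1548%
Error = -0.1800% − (-0.1548%) = -0.0252% → -0.03%.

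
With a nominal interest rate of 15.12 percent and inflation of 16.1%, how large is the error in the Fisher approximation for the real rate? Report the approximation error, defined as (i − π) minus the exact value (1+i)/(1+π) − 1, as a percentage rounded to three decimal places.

Approximate: r ≈ 15.120% − 16.100% = -0.9800%
Exact: (1 + 0.1512)/(1 + 0.1610) − 1 = -0.8441%
Error = -0.9800% − (-0.8441%) = -0.1359% → -0.136%.

-0.136%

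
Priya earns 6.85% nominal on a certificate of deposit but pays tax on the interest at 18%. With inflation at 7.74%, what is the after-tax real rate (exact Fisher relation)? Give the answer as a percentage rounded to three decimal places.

-1.970%

After-tax nominal return = 6.85% × (1 − 0.18) = 5.6170%.
1 + r = 1.05617 / 1.07740 = 0.9802952
After-tax real rate = 0.9802952 − 1 → -1.970%.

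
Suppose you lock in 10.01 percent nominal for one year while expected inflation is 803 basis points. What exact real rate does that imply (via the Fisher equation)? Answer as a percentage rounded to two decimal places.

1.83%

1 + r = 1.10010 / 1.08030 = 1.018328
r = 1.018328 − 1 = 1.8328%, i.e. 1.83%.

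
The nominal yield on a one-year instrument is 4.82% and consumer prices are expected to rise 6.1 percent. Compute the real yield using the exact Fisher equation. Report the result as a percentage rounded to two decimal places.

-1.21%

1 + r = 1.04820 / 1.06100 = 0.987936
r = 0.987936 − 1 = -1.2064%, i.e. -1.21%.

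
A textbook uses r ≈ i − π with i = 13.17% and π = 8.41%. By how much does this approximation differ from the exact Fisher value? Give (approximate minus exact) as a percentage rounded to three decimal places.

0.369%

Approximate: r ≈ 13.170% − 8.410% = 4.7600%
Exact: (1 + 0.1317)/(1 + 0.0841) − 1 = 4.3907%
Error = 4.7600% − 4.3907% = 0.3693% → 0.369%.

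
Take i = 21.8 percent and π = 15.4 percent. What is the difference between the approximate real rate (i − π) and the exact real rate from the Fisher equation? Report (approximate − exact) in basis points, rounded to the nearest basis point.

85 basis points

Approximate: r ≈ 21.800% − 15.400% = 6.4000%
Exact: (1 + 0.2180)/(1 + 0.1540) − 1 = 5.5459%
Error = 6.4000% − 5.5459% = 0.8541% → 85 basis points.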